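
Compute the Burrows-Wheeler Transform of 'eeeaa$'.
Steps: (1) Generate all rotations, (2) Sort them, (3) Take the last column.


Rotations (sorted):
  0: $eeeaa -> last char: a
  1: a$eeea -> last char: a
  2: aa$eee -> last char: e
  3: eaa$ee -> last char: e
  4: eeaa$e -> last char: e
  5: eeeaa$ -> last char: $


BWT = aaeee$


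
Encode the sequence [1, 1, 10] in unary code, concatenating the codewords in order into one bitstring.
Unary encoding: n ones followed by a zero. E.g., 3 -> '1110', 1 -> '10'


Encode each number as n ones followed by a terminating 0:
  1 -> 10 (2 bits)
  1 -> 10 (2 bits)
  10 -> 11111111110 (11 bits)
Total length = 2 + 2 + 11 = 15 bits.

Unary([1, 1, 10]) = 101011111111110 (15 bits)


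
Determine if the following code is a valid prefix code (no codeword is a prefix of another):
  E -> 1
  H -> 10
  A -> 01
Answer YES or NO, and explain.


Checking each pair (does one codeword prefix another?):
  E='1' vs H='10': prefix -- VIOLATION

NO -- this is NOT a valid prefix code. E (1) is a prefix of H (10).


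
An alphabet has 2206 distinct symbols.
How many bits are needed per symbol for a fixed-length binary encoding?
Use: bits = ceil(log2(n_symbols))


log2(2206) = 11.1072
Bracket: 2^11 = 2048 < 2206 <= 2^12 = 4096
So ceil(log2(2206)) = 12

bits = ceil(log2(2206)) = ceil(11.1072) = 12 bits


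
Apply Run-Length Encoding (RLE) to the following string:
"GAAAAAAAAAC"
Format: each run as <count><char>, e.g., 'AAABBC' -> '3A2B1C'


Scanning runs left to right:
  i=0: run of 'G' x 1 -> '1G'
  i=1: run of 'A' x 9 -> '9A'
  i=10: run of 'C' x 1 -> '1C'

RLE = 1G9A1C


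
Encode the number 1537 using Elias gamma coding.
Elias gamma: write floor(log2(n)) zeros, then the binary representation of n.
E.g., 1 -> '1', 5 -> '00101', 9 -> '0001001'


num_bits = floor(log2(1537)) + 1 = 11
leading_zeros = num_bits - 1 = 10
binary(1537) = 11000000001

Elias gamma(1537) = '0000000000' + '11000000001' = 000000000011000000001 (21 bits)


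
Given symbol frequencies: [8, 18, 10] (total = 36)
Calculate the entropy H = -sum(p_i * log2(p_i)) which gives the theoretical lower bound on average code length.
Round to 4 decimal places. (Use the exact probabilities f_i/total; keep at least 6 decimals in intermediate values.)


Per-symbol terms -p_i * log2(p_i) with p_i = f_i/36:
  p = 8/36 = 0.222222: log2(p) = -2.169925, -p*log2(p) = 0.482206
  p = 18/36 = 0.500000: log2(p) = -1.000000, -p*log2(p) = 0.500000
  p = 10/36 = 0.277778: log2(p) = -1.847997, -p*log2(p) = 0.513332
H = 0.482206 + 0.500000 + 0.513332 = 1.495538

H = 1.4955 bits/symbol


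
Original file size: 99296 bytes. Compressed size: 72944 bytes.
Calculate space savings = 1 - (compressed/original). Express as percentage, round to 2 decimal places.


ratio = compressed/original = 72944/99296 = 0.734612
savings = 1 - ratio = 1 - 0.734612 = 0.265388
as a percentage: 0.265388 * 100 = 26.54%

Space savings = 1 - 72944/99296 = 26.54%


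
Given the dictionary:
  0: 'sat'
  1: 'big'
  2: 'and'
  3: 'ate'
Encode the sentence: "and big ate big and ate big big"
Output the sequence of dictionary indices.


Look up each word in the dictionary:
  'and' -> 2
  'big' -> 1
  'ate' -> 3
  'big' -> 1
  'and' -> 2
  'ate' -> 3
  'big' -> 1
  'big' -> 1

Encoded: [2, 1, 3, 1, 2, 3, 1, 1]


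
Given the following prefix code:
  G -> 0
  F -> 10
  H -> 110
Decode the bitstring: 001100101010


Decoding step by step:
Bits 0 -> G
Bits 0 -> G
Bits 110 -> H
Bits 0 -> G
Bits 10 -> F
Bits 10 -> F
Bits 10 -> F


Decoded message: GGHGFFF


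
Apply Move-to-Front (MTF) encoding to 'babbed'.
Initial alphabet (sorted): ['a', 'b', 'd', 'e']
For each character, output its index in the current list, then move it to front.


MTF encoding:
'b': index 1 in ['a', 'b', 'd', 'e'] -> ['b', 'a', 'd', 'e']
'a': index 1 in ['b', 'a', 'd', 'e'] -> ['a', 'b', 'd', 'e']
'b': index 1 in ['a', 'b', 'd', 'e'] -> ['b', 'a', 'd', 'e']
'b': index 0 in ['b', 'a', 'd', 'e'] -> ['b', 'a', 'd', 'e']
'e': index 3 in ['b', 'a', 'd', 'e'] -> ['e', 'b', 'a', 'd']
'd': index 3 in ['e', 'b', 'a', 'd'] -> ['d', 'e', 'b', 'a']


Output: [1, 1, 1, 0, 3, 3]


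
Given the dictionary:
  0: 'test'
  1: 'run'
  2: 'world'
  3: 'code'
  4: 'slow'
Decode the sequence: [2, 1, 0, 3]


Look up each index in the dictionary:
  2 -> 'world'
  1 -> 'run'
  0 -> 'test'
  3 -> 'code'

Decoded: "world run test code"


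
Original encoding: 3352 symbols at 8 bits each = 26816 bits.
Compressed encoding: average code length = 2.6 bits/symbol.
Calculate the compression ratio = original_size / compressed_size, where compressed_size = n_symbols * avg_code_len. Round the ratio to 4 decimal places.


original_size = n_symbols * orig_bits = 3352 * 8 = 26816 bits
compressed_size = n_symbols * avg_code_len = 3352 * 2.6 = 8715.2 bits
ratio = original_size / compressed_size = 26816 / 8715.2 = 3.0769

Compression ratio = 3.0769


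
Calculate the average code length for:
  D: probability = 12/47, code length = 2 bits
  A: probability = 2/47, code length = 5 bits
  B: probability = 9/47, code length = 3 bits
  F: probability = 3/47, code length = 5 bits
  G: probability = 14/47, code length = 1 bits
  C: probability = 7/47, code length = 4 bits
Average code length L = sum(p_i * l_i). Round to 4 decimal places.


Weighted contributions p_i * l_i:
  D: (12/47) * 2 = 24/47
  A: (2/47) * 5 = 10/47
  B: (9/47) * 3 = 27/47
  F: (3/47) * 5 = 15/47
  G: (14/47) * 1 = 14/47
  C: (7/47) * 4 = 28/47
Sum = (24 + 10 + 27 + 15 + 14 + 28)/47 = 118/47

L = 118/47 = 2.5106 bits/symbol


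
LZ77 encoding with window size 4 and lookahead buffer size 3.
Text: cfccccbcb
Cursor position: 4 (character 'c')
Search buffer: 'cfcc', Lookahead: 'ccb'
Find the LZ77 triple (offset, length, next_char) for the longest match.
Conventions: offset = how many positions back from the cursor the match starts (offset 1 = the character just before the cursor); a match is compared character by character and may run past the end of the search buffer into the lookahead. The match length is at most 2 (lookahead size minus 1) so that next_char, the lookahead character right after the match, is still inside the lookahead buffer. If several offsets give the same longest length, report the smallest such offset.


Try each offset into the search buffer:
  offset=1 (pos 3, char 'c'): match length 2
  offset=2 (pos 2, char 'c'): match length 2
  offset=3 (pos 1, char 'f'): match length 0
  offset=4 (pos 0, char 'c'): match length 1
Longest match has length 2, found at offsets 1, 2; take the smallest, offset 1.
next_char = character at position 4 + 2 = 6 -> 'b'

Best match: offset=1, length=2 (matching 'cc' starting at position 3)
LZ77 triple: (1, 2, 'b')


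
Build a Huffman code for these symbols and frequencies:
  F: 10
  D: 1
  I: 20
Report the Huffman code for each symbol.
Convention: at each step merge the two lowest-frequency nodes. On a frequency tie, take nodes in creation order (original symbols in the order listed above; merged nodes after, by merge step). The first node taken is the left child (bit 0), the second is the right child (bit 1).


Huffman tree construction:
Step 1: Merge D(1) + F(10) = 11
Step 2: Merge (D+F)(11) + I(20) = 31
Read each symbol's code off the tree from the root (left child = 0, right child = 1).

Codes:
  F: 01 (length 2)
  D: 00 (length 2)
  I: 1 (length 1)
Average code length: 42/31 = 1.3548 bits/symbol


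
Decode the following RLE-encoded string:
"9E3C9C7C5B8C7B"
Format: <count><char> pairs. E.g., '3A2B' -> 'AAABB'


Expanding each <count><char> pair:
  9E -> 'EEEEEEEEE'
  3C -> 'CCC'
  9C -> 'CCCCCCCCC'
  7C -> 'CCCCCCC'
  5B -> 'BBBBB'
  8C -> 'CCCCCCCC'
  7B -> 'BBBBBBB'

Decoded = EEEEEEEEECCCCCCCCCCCCCCCCCCCBBBBBCCCCCCCCBBBBBBB


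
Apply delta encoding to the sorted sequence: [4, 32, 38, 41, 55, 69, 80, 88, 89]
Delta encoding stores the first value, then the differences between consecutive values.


First value: 4
Deltas:
  32 - 4 = 28
  38 - 32 = 6
  41 - 38 = 3
  55 - 41 = 14
  69 - 55 = 14
  80 - 69 = 11
  88 - 80 = 8
  89 - 88 = 1


Delta encoded: [4, 28, 6, 3, 14, 14, 11, 8, 1]


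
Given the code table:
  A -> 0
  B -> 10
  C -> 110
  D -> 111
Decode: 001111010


Decoding:
0 -> A
0 -> A
111 -> D
10 -> B
10 -> B


Result: AADBB


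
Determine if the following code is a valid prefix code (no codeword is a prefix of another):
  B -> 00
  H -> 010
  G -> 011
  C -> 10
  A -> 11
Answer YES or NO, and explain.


Checking each pair (does one codeword prefix another?):
  B='00' vs H='010': no prefix
  B='00' vs G='011': no prefix
  B='00' vs C='10': no prefix
  B='00' vs A='11': no prefix
  H='010' vs B='00': no prefix
  H='010' vs G='011': no prefix
  H='010' vs C='10': no prefix
  H='010' vs A='11': no prefix
  G='011' vs B='00': no prefix
  G='011' vs H='010': no prefix
  G='011' vs C='10': no prefix
  G='011' vs A='11': no prefix
  C='10' vs B='00': no prefix
  C='10' vs H='010': no prefix
  C='10' vs G='011': no prefix
  C='10' vs A='11': no prefix
  A='11' vs B='00': no prefix
  A='11' vs H='010': no prefix
  A='11' vs G='011': no prefix
  A='11' vs C='10': no prefix
No violation found over all pairs.

YES -- this is a valid prefix code. No codeword is a prefix of any other codeword.


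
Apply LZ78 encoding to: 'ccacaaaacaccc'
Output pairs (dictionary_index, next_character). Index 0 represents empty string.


LZ78 encoding steps:
Dictionary: {0: ''}
Step 1: w='' (idx 0), next='c' -> output (0, 'c'), add 'c' as idx 1
Step 2: w='c' (idx 1), next='a' -> output (1, 'a'), add 'ca' as idx 2
Step 3: w='ca' (idx 2), next='a' -> output (2, 'a'), add 'caa' as idx 3
Step 4: w='' (idx 0), next='a' -> output (0, 'a'), add 'a' as idx 4
Step 5: w='a' (idx 4), next='c' -> output (4, 'c'), add 'ac' as idx 5
Step 6: w='ac' (idx 5), next='c' -> output (5, 'c'), add 'acc' as idx 6
Step 7: w='c' (idx 1), end of input -> output (1, '')


Encoded: [(0, 'c'), (1, 'a'), (2, 'a'), (0, 'a'), (4, 'c'), (5, 'c'), (1, '')]


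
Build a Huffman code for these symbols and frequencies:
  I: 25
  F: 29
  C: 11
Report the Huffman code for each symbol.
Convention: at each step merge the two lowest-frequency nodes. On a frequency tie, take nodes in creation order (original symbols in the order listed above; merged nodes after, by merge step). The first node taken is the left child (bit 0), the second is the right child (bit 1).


Huffman tree construction:
Step 1: Merge C(11) + I(25) = 36
Step 2: Merge F(29) + (C+I)(36) = 65
Read each symbol's code off the tree from the root (left child = 0, right child = 1).

Codes:
  I: 11 (length 2)
  F: 0 (length 1)
  C: 10 (length 2)
Average code length: 101/65 = 1.5538 bits/symbol


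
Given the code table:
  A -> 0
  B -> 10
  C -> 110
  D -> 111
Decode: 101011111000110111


Decoding:
10 -> B
10 -> B
111 -> D
110 -> C
0 -> A
0 -> A
110 -> C
111 -> D


Result: BBDCAACD


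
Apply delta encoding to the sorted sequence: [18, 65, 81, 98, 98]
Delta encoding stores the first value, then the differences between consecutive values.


First value: 18
Deltas:
  65 - 18 = 47
  81 - 65 = 16
  98 - 81 = 17
  98 - 98 = 0


Delta encoded: [18, 47, 16, 17, 0]


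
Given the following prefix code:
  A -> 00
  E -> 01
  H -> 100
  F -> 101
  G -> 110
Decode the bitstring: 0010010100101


Decoding step by step:
Bits 00 -> A
Bits 100 -> H
Bits 101 -> F
Bits 00 -> A
Bits 101 -> F


Decoded message: AHFAF


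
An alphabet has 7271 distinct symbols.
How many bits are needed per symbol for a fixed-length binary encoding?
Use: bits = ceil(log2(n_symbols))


log2(7271) = 12.8279
Bracket: 2^12 = 4096 < 7271 <= 2^13 = 8192
So ceil(log2(7271)) = 13

bits = ceil(log2(7271)) = ceil(12.8279) = 13 bits


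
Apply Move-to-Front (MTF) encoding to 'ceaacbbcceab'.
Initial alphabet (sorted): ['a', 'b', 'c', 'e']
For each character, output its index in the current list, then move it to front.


MTF encoding:
'c': index 2 in ['a', 'b', 'c', 'e'] -> ['c', 'a', 'b', 'e']
'e': index 3 in ['c', 'a', 'b', 'e'] -> ['e', 'c', 'a', 'b']
'a': index 2 in ['e', 'c', 'a', 'b'] -> ['a', 'e', 'c', 'b']
'a': index 0 in ['a', 'e', 'c', 'b'] -> ['a', 'e', 'c', 'b']
'c': index 2 in ['a', 'e', 'c', 'b'] -> ['c', 'a', 'e', 'b']
'b': index 3 in ['c', 'a', 'e', 'b'] -> ['b', 'c', 'a', 'e']
'b': index 0 in ['b', 'c', 'a', 'e'] -> ['b', 'c', 'a', 'e']
'c': index 1 in ['b', 'c', 'a', 'e'] -> ['c', 'b', 'a', 'e']
'c': index 0 in ['c', 'b', 'a', 'e'] -> ['c', 'b', 'a', 'e']
'e': index 3 in ['c', 'b', 'a', 'e'] -> ['e', 'c', 'b', 'a']
'a': index 3 in ['e', 'c', 'b', 'a'] -> ['a', 'e', 'c', 'b']
'b': index 3 in ['a', 'e', 'c', 'b'] -> ['b', 'a', 'e', 'c']


Output: [2, 3, 2, 0, 2, 3, 0, 1, 0, 3, 3, 3]


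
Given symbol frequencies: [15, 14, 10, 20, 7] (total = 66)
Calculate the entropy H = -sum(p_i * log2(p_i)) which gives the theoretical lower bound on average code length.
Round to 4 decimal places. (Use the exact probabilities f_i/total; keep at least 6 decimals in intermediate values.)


Per-symbol terms -p_i * log2(p_i) with p_i = f_i/66:
  p = 15/66 = 0.227273: log2(p) = -2.137504, -p*log2(p) = 0.485796
  p = 14/66 = 0.212121: log2(p) = -2.237039, -p*log2(p) = 0.474523
  p = 10/66 = 0.151515: log2(p) = -2.722466, -p*log2(p) = 0.412495
  p = 20/66 = 0.303030: log2(p) = -1.722466, -p*log2(p) = 0.521959
  p = 7/66 = 0.106061: log2(p) = -3.237039, -p*log2(p) = 0.343322
H = 0.485796 + 0.474523 + 0.412495 + 0.521959 + 0.343322 = 2.238095

H = 2.2381 bits/symbol


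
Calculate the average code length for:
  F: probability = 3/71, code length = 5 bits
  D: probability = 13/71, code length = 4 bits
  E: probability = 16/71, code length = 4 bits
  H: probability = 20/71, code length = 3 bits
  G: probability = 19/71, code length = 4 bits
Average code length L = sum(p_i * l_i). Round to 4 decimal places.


Weighted contributions p_i * l_i:
  F: (3/71) * 5 = 15/71
  D: (13/71) * 4 = 52/71
  E: (16/71) * 4 = 64/71
  H: (20/71) * 3 = 60/71
  G: (19/71) * 4 = 76/71
Sum = (15 + 52 + 64 + 60 + 76)/71 = 267/71

L = 267/71 = 3.7606 bits/symbol


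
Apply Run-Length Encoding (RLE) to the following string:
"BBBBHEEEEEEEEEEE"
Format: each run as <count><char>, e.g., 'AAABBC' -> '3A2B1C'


Scanning runs left to right:
  i=0: run of 'B' x 4 -> '4B'
  i=4: run of 'H' x 1 -> '1H'
  i=5: run of 'E' x 11 -> '11E'

RLE = 4B1H11E


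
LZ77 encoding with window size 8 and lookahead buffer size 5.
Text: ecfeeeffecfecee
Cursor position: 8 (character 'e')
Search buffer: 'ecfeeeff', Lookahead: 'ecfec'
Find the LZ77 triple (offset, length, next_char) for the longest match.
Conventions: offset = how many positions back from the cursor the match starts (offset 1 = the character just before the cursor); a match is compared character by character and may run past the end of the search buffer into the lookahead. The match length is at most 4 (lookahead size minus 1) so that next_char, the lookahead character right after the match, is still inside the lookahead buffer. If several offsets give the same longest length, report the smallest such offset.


Try each offset into the search buffer:
  offset=1 (pos 7, char 'f'): match length 0
  offset=2 (pos 6, char 'f'): match length 0
  offset=3 (pos 5, char 'e'): match length 1
  offset=4 (pos 4, char 'e'): match length 1
  offset=5 (pos 3, char 'e'): match length 1
  offset=6 (pos 2, char 'f'): match length 0
  offset=7 (pos 1, char 'c'): match length 0
  offset=8 (pos 0, char 'e'): match length 4
Longest match has length 4 at offset 8.
next_char = character at position 8 + 4 = 12 -> 'c'

Best match: offset=8, length=4 (matching 'ecfe' starting at position 0)
LZ77 triple: (8, 4, 'c')


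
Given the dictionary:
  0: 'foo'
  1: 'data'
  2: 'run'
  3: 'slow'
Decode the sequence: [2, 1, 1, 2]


Look up each index in the dictionary:
  2 -> 'run'
  1 -> 'data'
  1 -> 'data'
  2 -> 'run'

Decoded: "run data data run"


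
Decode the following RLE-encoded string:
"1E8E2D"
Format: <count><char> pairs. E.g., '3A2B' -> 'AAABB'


Expanding each <count><char> pair:
  1E -> 'E'
  8E -> 'EEEEEEEE'
  2D -> 'DD'

Decoded = EEEEEEEEEDD


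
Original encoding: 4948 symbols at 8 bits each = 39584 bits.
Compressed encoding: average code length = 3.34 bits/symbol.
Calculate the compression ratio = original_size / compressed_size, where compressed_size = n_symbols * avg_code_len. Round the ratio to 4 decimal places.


original_size = n_symbols * orig_bits = 4948 * 8 = 39584 bits
compressed_size = n_symbols * avg_code_len = 4948 * 3.34 = 16526.32 bits
ratio = original_size / compressed_size = 39584 / 16526.32 = 2.3952

Compression ratio = 2.3952


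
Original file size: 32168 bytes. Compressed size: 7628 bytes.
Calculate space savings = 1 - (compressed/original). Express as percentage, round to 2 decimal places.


ratio = compressed/original = 7628/32168 = 0.23713
savings = 1 - ratio = 1 - 0.23713 = 0.76287
as a percentage: 0.76287 * 100 = 76.29%

Space savings = 1 - 7628/32168 = 76.29%


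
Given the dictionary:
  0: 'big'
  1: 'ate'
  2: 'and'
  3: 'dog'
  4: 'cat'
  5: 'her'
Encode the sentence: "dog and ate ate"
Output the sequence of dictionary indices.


Look up each word in the dictionary:
  'dog' -> 3
  'and' -> 2
  'ate' -> 1
  'ate' -> 1

Encoded: [3, 2, 1, 1]


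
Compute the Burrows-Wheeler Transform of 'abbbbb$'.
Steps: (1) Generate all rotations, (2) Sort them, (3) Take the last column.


Rotations (sorted):
  0: $abbbbb -> last char: b
  1: abbbbb$ -> last char: $
  2: b$abbbb -> last char: b
  3: bb$abbb -> last char: b
  4: bbb$abb -> last char: b
  5: bbbb$ab -> last char: b
  6: bbbbb$a -> last char: a


BWT = b$bbbba


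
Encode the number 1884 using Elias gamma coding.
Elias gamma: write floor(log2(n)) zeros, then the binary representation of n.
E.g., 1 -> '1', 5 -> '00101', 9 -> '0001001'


num_bits = floor(log2(1884)) + 1 = 11
leading_zeros = num_bits - 1 = 10
binary(1884) = 11101011100

Elias gamma(1884) = '0000000000' + '11101011100' = 000000000011101011100 (21 bits)


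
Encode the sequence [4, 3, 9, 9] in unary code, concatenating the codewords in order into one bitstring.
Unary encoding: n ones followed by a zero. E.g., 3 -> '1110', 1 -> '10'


Encode each number as n ones followed by a terminating 0:
  4 -> 11110 (5 bits)
  3 -> 1110 (4 bits)
  9 -> 1111111110 (10 bits)
  9 -> 1111111110 (10 bits)
Total length = 5 + 4 + 10 + 10 = 29 bits.

Unary([4, 3, 9, 9]) = 11110111011111111101111111110 (29 bits)


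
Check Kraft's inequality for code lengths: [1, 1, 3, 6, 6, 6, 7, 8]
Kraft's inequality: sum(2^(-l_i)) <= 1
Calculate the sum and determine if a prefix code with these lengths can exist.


Sum = 2^(-1) + 2^(-1) + 2^(-3) + 2^(-6) + 2^(-6) + 2^(-6) + 2^(-7) + 2^(-8)
    = 0.5 + 0.5 + 0.125 + 0.015625 + 0.015625 + 0.015625 + 0.0078125 + 0.00390625
    = 303/256 = 1.18359375
Since 1.18359375 > 1, Kraft's inequality is NOT satisfied.
A prefix code with these lengths CANNOT exist.

Kraft sum = 1.18359375. Not satisfied.


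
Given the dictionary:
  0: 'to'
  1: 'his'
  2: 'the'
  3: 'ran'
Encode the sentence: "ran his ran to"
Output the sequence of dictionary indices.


Look up each word in the dictionary:
  'ran' -> 3
  'his' -> 1
  'ran' -> 3
  'to' -> 0

Encoded: [3, 1, 3, 0]


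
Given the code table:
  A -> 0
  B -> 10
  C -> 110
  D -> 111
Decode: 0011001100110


Decoding:
0 -> A
0 -> A
110 -> C
0 -> A
110 -> C
0 -> A
110 -> C


Result: AACACAC


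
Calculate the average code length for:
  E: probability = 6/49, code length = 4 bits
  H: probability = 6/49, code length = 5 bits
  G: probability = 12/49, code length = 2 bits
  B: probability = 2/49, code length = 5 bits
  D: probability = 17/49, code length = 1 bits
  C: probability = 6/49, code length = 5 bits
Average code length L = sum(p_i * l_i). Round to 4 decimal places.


Weighted contributions p_i * l_i:
  E: (6/49) * 4 = 24/49
  H: (6/49) * 5 = 30/49
  G: (12/49) * 2 = 24/49
  B: (2/49) * 5 = 10/49
  D: (17/49) * 1 = 17/49
  C: (6/49) * 5 = 30/49
Sum = (24 + 30 + 24 + 10 + 17 + 30)/49 = 135/49

L = 135/49 = 2.7551 bits/symbol


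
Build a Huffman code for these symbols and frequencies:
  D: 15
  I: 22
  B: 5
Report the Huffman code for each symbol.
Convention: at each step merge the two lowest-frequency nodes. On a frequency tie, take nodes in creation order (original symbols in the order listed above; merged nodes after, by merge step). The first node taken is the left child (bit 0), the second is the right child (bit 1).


Huffman tree construction:
Step 1: Merge B(5) + D(15) = 20
Step 2: Merge (B+D)(20) + I(22) = 42
Read each symbol's code off the tree from the root (left child = 0, right child = 1).

Codes:
  D: 01 (length 2)
  I: 1 (length 1)
  B: 00 (length 2)
Average code length: 62/42 = 1.4762 bits/symbol


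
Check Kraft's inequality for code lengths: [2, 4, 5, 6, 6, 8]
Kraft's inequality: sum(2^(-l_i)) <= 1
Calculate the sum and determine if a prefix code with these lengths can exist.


Sum = 2^(-2) + 2^(-4) + 2^(-5) + 2^(-6) + 2^(-6) + 2^(-8)
    = 0.25 + 0.0625 + 0.03125 + 0.015625 + 0.015625 + 0.00390625
    = 97/256 = 0.37890625
Since 0.37890625 <= 1, Kraft's inequality IS satisfied.
A prefix code with these lengths CAN exist.

Kraft sum = 0.37890625. Satisfied.


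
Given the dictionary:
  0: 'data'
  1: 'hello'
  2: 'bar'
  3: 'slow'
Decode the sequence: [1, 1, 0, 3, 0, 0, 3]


Look up each index in the dictionary:
  1 -> 'hello'
  1 -> 'hello'
  0 -> 'data'
  3 -> 'slow'
  0 -> 'data'
  0 -> 'data'
  3 -> 'slow'

Decoded: "hello hello data slow data data slow"


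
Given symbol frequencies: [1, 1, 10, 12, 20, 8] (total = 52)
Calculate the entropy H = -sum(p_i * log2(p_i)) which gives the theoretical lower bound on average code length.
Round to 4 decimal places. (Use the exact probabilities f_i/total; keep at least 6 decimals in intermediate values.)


Per-symbol terms -p_i * log2(p_i) with p_i = f_i/52:
  p = 1/52 = 0.019231: log2(p) = -5.700440, -p*log2(p) = 0.109624
  p = 1/52 = 0.019231: log2(p) = -5.700440, -p*log2(p) = 0.109624
  p = 10/52 = 0.192308: log2(p) = -2.378512, -p*log2(p) = 0.457406
  p = 12/52 = 0.230769: log2(p) = -2.115477, -p*log2(p) = 0.488187
  p = 20/52 = 0.384615: log2(p) = -1.378512, -p*log2(p) = 0.530197
  p = 8/52 = 0.153846: log2(p) = -2.700440, -p*log2(p) = 0.415452
H = 0.109624 + 0.109624 + 0.457406 + 0.488187 + 0.530197 + 0.415452 = 2.110490

H = 2.1105 bits/symbol


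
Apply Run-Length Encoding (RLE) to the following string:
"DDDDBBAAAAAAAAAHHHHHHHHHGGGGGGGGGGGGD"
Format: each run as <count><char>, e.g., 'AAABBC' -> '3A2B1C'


Scanning runs left to right:
  i=0: run of 'D' x 4 -> '4D'
  i=4: run of 'B' x 2 -> '2B'
  i=6: run of 'A' x 9 -> '9A'
  i=15: run of 'H' x 9 -> '9H'
  i=24: run of 'G' x 12 -> '12G'
  i=36: run of 'D' x 1 -> '1D'

RLE = 4D2B9A9H12G1D


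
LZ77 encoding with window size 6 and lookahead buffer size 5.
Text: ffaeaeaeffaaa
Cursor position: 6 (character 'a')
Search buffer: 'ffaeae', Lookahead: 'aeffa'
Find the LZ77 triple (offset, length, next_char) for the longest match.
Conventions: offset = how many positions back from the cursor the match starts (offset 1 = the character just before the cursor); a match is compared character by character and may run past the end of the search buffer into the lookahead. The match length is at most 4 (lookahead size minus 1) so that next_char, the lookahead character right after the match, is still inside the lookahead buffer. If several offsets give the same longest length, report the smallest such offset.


Try each offset into the search buffer:
  offset=1 (pos 5, char 'e'): match length 0
  offset=2 (pos 4, char 'a'): match length 2
  offset=3 (pos 3, char 'e'): match length 0
  offset=4 (pos 2, char 'a'): match length 2
  offset=5 (pos 1, char 'f'): match length 0
  offset=6 (pos 0, char 'f'): match length 0
Longest match has length 2, found at offsets 2, 4; take the smallest, offset 2.
next_char = character at position 6 + 2 = 8 -> 'f'

Best match: offset=2, length=2 (matching 'ae' starting at position 4)
LZ77 triple: (2, 2, 'f')


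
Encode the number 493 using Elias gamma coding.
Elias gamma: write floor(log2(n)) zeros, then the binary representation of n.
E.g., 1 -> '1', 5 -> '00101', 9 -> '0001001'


num_bits = floor(log2(493)) + 1 = 9
leading_zeros = num_bits - 1 = 8
binary(493) = 111101101

Elias gamma(493) = '00000000' + '111101101' = 00000000111101101 (17 bits)


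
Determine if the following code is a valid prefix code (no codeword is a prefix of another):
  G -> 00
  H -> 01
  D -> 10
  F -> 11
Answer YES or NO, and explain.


Checking each pair (does one codeword prefix another?):
  G='00' vs H='01': no prefix
  G='00' vs D='10': no prefix
  G='00' vs F='11': no prefix
  H='01' vs G='00': no prefix
  H='01' vs D='10': no prefix
  H='01' vs F='11': no prefix
  D='10' vs G='00': no prefix
  D='10' vs H='01': no prefix
  D='10' vs F='11': no prefix
  F='11' vs G='00': no prefix
  F='11' vs H='01': no prefix
  F='11' vs D='10': no prefix
No violation found over all pairs.

YES -- this is a valid prefix code. No codeword is a prefix of any other codeword.


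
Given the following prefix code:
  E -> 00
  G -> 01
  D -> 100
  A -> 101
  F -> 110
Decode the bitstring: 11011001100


Decoding step by step:
Bits 110 -> F
Bits 110 -> F
Bits 01 -> G
Bits 100 -> D


Decoded message: FFGD


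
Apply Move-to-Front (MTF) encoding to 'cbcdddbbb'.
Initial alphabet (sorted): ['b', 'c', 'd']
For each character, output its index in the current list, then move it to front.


MTF encoding:
'c': index 1 in ['b', 'c', 'd'] -> ['c', 'b', 'd']
'b': index 1 in ['c', 'b', 'd'] -> ['b', 'c', 'd']
'c': index 1 in ['b', 'c', 'd'] -> ['c', 'b', 'd']
'd': index 2 in ['c', 'b', 'd'] -> ['d', 'c', 'b']
'd': index 0 in ['d', 'c', 'b'] -> ['d', 'c', 'b']
'd': index 0 in ['d', 'c', 'b'] -> ['d', 'c', 'b']
'b': index 2 in ['d', 'c', 'b'] -> ['b', 'd', 'c']
'b': index 0 in ['b', 'd', 'c'] -> ['b', 'd', 'c']
'b': index 0 in ['b', 'd', 'c'] -> ['b', 'd', 'c']


Output: [1, 1, 1, 2, 0, 0, 2, 0, 0]


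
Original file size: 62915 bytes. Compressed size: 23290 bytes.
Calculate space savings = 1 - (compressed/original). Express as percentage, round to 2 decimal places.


ratio = compressed/original = 23290/62915 = 0.370182
savings = 1 - ratio = 1 - 0.370182 = 0.629818
as a percentage: 0.629818 * 100 = 62.98%

Space savings = 1 - 23290/62915 = 62.98%


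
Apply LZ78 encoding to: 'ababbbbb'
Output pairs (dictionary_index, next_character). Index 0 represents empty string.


LZ78 encoding steps:
Dictionary: {0: ''}
Step 1: w='' (idx 0), next='a' -> output (0, 'a'), add 'a' as idx 1
Step 2: w='' (idx 0), next='b' -> output (0, 'b'), add 'b' as idx 2
Step 3: w='a' (idx 1), next='b' -> output (1, 'b'), add 'ab' as idx 3
Step 4: w='b' (idx 2), next='b' -> output (2, 'b'), add 'bb' as idx 4
Step 5: w='bb' (idx 4), end of input -> output (4, '')


Encoded: [(0, 'a'), (0, 'b'), (1, 'b'), (2, 'b'), (4, '')]


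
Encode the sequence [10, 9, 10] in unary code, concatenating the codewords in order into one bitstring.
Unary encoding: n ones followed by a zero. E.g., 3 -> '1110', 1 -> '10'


Encode each number as n ones followed by a terminating 0:
  10 -> 11111111110 (11 bits)
  9 -> 1111111110 (10 bits)
  10 -> 11111111110 (11 bits)
Total length = 11 + 10 + 11 = 32 bits.

Unary([10, 9, 10]) = 11111111110111111111011111111110 (32 bits)


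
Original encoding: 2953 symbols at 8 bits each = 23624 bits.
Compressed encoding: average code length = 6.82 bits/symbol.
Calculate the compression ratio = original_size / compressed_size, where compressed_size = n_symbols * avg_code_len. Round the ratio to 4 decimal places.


original_size = n_symbols * orig_bits = 2953 * 8 = 23624 bits
compressed_size = n_symbols * avg_code_len = 2953 * 6.82 = 20139.46 bits
ratio = original_size / compressed_size = 23624 / 20139.46 = 1.173

Compression ratio = 1.173


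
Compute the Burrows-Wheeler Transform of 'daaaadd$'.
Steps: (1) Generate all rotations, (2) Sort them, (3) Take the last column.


Rotations (sorted):
  0: $daaaadd -> last char: d
  1: aaaadd$d -> last char: d
  2: aaadd$da -> last char: a
  3: aadd$daa -> last char: a
  4: add$daaa -> last char: a
  5: d$daaaad -> last char: d
  6: daaaadd$ -> last char: $
  7: dd$daaaa -> last char: a


BWT = ddaaad$a


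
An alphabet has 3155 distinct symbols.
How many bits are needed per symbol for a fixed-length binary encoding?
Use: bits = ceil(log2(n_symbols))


log2(3155) = 11.6234
Bracket: 2^11 = 2048 < 3155 <= 2^12 = 4096
So ceil(log2(3155)) = 12

bits = ceil(log2(3155)) = ceil(11.6234) = 12 bits


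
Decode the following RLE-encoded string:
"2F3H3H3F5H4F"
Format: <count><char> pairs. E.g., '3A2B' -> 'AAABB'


Expanding each <count><char> pair:
  2F -> 'FF'
  3H -> 'HHH'
  3H -> 'HHH'
  3F -> 'FFF'
  5H -> 'HHHHH'
  4F -> 'FFFF'

Decoded = FFHHHHHHFFFHHHHHFFFF


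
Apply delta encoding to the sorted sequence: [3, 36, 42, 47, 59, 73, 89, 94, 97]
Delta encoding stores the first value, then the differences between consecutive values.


First value: 3
Deltas:
  36 - 3 = 33
  42 - 36 = 6
  47 - 42 = 5
  59 - 47 = 12
  73 - 59 = 14
  89 - 73 = 16
  94 - 89 = 5
  97 - 94 = 3


Delta encoded: [3, 33, 6, 5, 12, 14, 16, 5, 3]


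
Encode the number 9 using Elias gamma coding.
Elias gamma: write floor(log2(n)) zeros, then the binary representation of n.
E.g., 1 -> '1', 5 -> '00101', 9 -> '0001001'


num_bits = floor(log2(9)) + 1 = 4
leading_zeros = num_bits - 1 = 3
binary(9) = 1001

Elias gamma(9) = '000' + '1001' = 0001001 (7 bits)


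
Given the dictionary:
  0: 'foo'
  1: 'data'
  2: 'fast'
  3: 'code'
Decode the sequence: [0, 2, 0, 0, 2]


Look up each index in the dictionary:
  0 -> 'foo'
  2 -> 'fast'
  0 -> 'foo'
  0 -> 'foo'
  2 -> 'fast'

Decoded: "foo fast foo foo fast"


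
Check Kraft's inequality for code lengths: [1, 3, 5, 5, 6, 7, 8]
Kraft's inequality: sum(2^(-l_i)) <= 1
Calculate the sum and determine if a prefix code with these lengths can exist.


Sum = 2^(-1) + 2^(-3) + 2^(-5) + 2^(-5) + 2^(-6) + 2^(-7) + 2^(-8)
    = 0.5 + 0.125 + 0.03125 + 0.03125 + 0.015625 + 0.0078125 + 0.00390625
    = 183/256 = 0.71484375
Since 0.71484375 <= 1, Kraft's inequality IS satisfied.
A prefix code with these lengths CAN exist.

Kraft sum = 0.71484375. Satisfied.


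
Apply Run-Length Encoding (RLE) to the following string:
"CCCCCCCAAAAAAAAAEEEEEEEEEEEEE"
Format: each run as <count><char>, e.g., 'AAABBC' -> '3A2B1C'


Scanning runs left to right:
  i=0: run of 'C' x 7 -> '7C'
  i=7: run of 'A' x 9 -> '9A'
  i=16: run of 'E' x 13 -> '13E'

RLE = 7C9A13E


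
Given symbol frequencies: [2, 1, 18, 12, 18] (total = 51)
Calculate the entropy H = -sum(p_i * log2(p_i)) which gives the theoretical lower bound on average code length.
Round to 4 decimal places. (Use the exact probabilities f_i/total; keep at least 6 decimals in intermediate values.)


Per-symbol terms -p_i * log2(p_i) with p_i = f_i/51:
  p = 2/51 = 0.039216: log2(p) = -4.672425, -p*log2(p) = 0.183232
  p = 1/51 = 0.019608: log2(p) = -5.672425, -p*log2(p) = 0.111224
  p = 18/51 = 0.352941: log2(p) = -1.502500, -p*log2(p) = 0.530294
  p = 12/51 = 0.235294: log2(p) = -2.087463, -p*log2(p) = 0.491168
  p = 18/51 = 0.352941: log2(p) = -1.502500, -p*log2(p) = 0.530294
H = 0.183232 + 0.111224 + 0.530294 + 0.491168 + 0.530294 = 1.846212

H = 1.8462 bits/symbol


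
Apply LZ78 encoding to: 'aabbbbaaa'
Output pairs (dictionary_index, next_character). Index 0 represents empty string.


LZ78 encoding steps:
Dictionary: {0: ''}
Step 1: w='' (idx 0), next='a' -> output (0, 'a'), add 'a' as idx 1
Step 2: w='a' (idx 1), next='b' -> output (1, 'b'), add 'ab' as idx 2
Step 3: w='' (idx 0), next='b' -> output (0, 'b'), add 'b' as idx 3
Step 4: w='b' (idx 3), next='b' -> output (3, 'b'), add 'bb' as idx 4
Step 5: w='a' (idx 1), next='a' -> output (1, 'a'), add 'aa' as idx 5
Step 6: w='a' (idx 1), end of input -> output (1, '')


Encoded: [(0, 'a'), (1, 'b'), (0, 'b'), (3, 'b'), (1, 'a'), (1, '')]


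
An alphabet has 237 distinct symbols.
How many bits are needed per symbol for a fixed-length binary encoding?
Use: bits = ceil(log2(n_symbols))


log2(237) = 7.8887
Bracket: 2^7 = 128 < 237 <= 2^8 = 256
So ceil(log2(237)) = 8

bits = ceil(log2(237)) = ceil(7.8887) = 8 bits


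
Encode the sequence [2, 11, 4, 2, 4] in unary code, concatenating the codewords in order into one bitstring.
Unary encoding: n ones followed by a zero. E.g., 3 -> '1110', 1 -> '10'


Encode each number as n ones followed by a terminating 0:
  2 -> 110 (3 bits)
  11 -> 111111111110 (12 bits)
  4 -> 11110 (5 bits)
  2 -> 110 (3 bits)
  4 -> 11110 (5 bits)
Total length = 3 + 12 + 5 + 3 + 5 = 28 bits.

Unary([2, 11, 4, 2, 4]) = 1101111111111101111011011110 (28 bits)


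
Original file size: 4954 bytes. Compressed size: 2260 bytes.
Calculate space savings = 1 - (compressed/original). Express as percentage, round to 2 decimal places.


ratio = compressed/original = 2260/4954 = 0.456197
savings = 1 - ratio = 1 - 0.456197 = 0.543803
as a percentage: 0.543803 * 100 = 54.38%

Space savings = 1 - 2260/4954 = 54.38%


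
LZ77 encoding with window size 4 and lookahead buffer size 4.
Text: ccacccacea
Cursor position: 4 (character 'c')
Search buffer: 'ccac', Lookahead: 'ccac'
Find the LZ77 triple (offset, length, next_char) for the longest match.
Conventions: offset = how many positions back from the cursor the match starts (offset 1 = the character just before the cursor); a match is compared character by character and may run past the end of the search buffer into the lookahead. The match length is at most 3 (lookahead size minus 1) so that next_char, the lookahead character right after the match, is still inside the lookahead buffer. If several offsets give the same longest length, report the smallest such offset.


Try each offset into the search buffer:
  offset=1 (pos 3, char 'c'): match length 2
  offset=2 (pos 2, char 'a'): match length 0
  offset=3 (pos 1, char 'c'): match length 1
  offset=4 (pos 0, char 'c'): match length 3
Longest match has length 3 at offset 4.
next_char = character at position 4 + 3 = 7 -> 'c'

Best match: offset=4, length=3 (matching 'cca' starting at position 0)
LZ77 triple: (4, 3, 'c')


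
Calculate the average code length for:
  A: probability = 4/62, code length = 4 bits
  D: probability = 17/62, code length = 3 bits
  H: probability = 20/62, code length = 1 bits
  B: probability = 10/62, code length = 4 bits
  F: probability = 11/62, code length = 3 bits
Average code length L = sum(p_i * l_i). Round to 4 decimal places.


Weighted contributions p_i * l_i:
  A: (4/62) * 4 = 16/62
  D: (17/62) * 3 = 51/62
  H: (20/62) * 1 = 20/62
  B: (10/62) * 4 = 40/62
  F: (11/62) * 3 = 33/62
Sum = (16 + 51 + 20 + 40 + 33)/62 = 160/62

L = 160/62 = 2.5806 bits/symbol


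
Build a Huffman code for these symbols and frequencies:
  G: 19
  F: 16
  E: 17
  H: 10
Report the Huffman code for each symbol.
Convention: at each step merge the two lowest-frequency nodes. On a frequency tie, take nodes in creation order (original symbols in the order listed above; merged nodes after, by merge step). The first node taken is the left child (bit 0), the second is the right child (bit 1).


Huffman tree construction:
Step 1: Merge H(10) + F(16) = 26
Step 2: Merge E(17) + G(19) = 36
Step 3: Merge (H+F)(26) + (E+G)(36) = 62
Read each symbol's code off the tree from the root (left child = 0, right child = 1).

Codes:
  G: 11 (length 2)
  F: 01 (length 2)
  E: 10 (length 2)
  H: 00 (length 2)
Average code length: 124/62 = 2.0000 bits/symbol


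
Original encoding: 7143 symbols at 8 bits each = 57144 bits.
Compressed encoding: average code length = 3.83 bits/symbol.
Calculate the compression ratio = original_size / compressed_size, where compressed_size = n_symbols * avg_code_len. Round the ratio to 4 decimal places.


original_size = n_symbols * orig_bits = 7143 * 8 = 57144 bits
compressed_size = n_symbols * avg_code_len = 7143 * 3.83 = 27357.69 bits
ratio = original_size / compressed_size = 57144 / 27357.69 = 2.0888

Compression ratio = 2.0888


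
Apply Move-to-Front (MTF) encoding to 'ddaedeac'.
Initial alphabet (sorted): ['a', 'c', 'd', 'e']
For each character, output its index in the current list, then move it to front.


MTF encoding:
'd': index 2 in ['a', 'c', 'd', 'e'] -> ['d', 'a', 'c', 'e']
'd': index 0 in ['d', 'a', 'c', 'e'] -> ['d', 'a', 'c', 'e']
'a': index 1 in ['d', 'a', 'c', 'e'] -> ['a', 'd', 'c', 'e']
'e': index 3 in ['a', 'd', 'c', 'e'] -> ['e', 'a', 'd', 'c']
'd': index 2 in ['e', 'a', 'd', 'c'] -> ['d', 'e', 'a', 'c']
'e': index 1 in ['d', 'e', 'a', 'c'] -> ['e', 'd', 'a', 'c']
'a': index 2 in ['e', 'd', 'a', 'c'] -> ['a', 'e', 'd', 'c']
'c': index 3 in ['a', 'e', 'd', 'c'] -> ['c', 'a', 'e', 'd']


Output: [2, 0, 1, 3, 2, 1, 2, 3]


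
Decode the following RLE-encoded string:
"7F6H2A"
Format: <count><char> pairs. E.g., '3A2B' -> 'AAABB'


Expanding each <count><char> pair:
  7F -> 'FFFFFFF'
  6H -> 'HHHHHH'
  2A -> 'AA'

Decoded = FFFFFFFHHHHHHAA


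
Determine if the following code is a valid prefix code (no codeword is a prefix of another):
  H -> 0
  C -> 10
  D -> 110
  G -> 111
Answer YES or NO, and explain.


Checking each pair (does one codeword prefix another?):
  H='0' vs C='10': no prefix
  H='0' vs D='110': no prefix
  H='0' vs G='111': no prefix
  C='10' vs H='0': no prefix
  C='10' vs D='110': no prefix
  C='10' vs G='111': no prefix
  D='110' vs H='0': no prefix
  D='110' vs C='10': no prefix
  D='110' vs G='111': no prefix
  G='111' vs H='0': no prefix
  G='111' vs C='10': no prefix
  G='111' vs D='110': no prefix
No violation found over all pairs.

YES -- this is a valid prefix code. No codeword is a prefix of any other codeword.


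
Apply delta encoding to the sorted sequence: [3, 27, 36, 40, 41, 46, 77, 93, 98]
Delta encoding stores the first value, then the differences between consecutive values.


First value: 3
Deltas:
  27 - 3 = 24
  36 - 27 = 9
  40 - 36 = 4
  41 - 40 = 1
  46 - 41 = 5
  77 - 46 = 31
  93 - 77 = 16
  98 - 93 = 5


Delta encoded: [3, 24, 9, 4, 1, 5, 31, 16, 5]


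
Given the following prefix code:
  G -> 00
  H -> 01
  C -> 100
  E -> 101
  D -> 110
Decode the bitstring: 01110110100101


Decoding step by step:
Bits 01 -> H
Bits 110 -> D
Bits 110 -> D
Bits 100 -> C
Bits 101 -> E


Decoded message: HDDCE


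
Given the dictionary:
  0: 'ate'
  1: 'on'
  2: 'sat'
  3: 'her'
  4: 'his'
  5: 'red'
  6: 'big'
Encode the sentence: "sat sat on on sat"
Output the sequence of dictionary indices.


Look up each word in the dictionary:
  'sat' -> 2
  'sat' -> 2
  'on' -> 1
  'on' -> 1
  'sat' -> 2

Encoded: [2, 2, 1, 1, 2]


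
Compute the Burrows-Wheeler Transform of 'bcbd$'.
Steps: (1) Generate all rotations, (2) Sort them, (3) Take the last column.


Rotations (sorted):
  0: $bcbd -> last char: d
  1: bcbd$ -> last char: $
  2: bd$bc -> last char: c
  3: cbd$b -> last char: b
  4: d$bcb -> last char: b


BWT = d$cbb


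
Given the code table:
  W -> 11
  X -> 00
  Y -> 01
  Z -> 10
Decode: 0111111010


Decoding:
01 -> Y
11 -> W
11 -> W
10 -> Z
10 -> Z


Result: YWWZZ


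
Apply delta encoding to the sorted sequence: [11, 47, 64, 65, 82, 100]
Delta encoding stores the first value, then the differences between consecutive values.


First value: 11
Deltas:
  47 - 11 = 36
  64 - 47 = 17
  65 - 64 = 1
  82 - 65 = 17
  100 - 82 = 18


Delta encoded: [11, 36, 17, 1, 17, 18]


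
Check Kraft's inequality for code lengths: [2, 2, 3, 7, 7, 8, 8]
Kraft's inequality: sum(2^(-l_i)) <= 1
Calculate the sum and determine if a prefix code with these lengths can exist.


Sum = 2^(-2) + 2^(-2) + 2^(-3) + 2^(-7) + 2^(-7) + 2^(-8) + 2^(-8)
    = 0.25 + 0.25 + 0.125 + 0.0078125 + 0.0078125 + 0.00390625 + 0.00390625
    = 166/256 = 0.6484375
Since 0.6484375 <= 1, Kraft's inequality IS satisfied.
A prefix code with these lengths CAN exist.

Kraft sum = 0.6484375. Satisfied.


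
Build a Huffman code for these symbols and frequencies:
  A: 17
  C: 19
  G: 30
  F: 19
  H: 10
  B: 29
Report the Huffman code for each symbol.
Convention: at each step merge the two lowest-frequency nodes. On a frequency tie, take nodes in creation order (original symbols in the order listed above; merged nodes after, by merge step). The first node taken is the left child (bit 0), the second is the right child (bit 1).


Huffman tree construction:
Step 1: Merge H(10) + A(17) = 27
Step 2: Merge C(19) + F(19) = 38
Step 3: Merge (H+A)(27) + B(29) = 56
Step 4: Merge G(30) + (C+F)(38) = 68
Step 5: Merge ((H+A)+B)(56) + (G+(C+F))(68) = 124
Read each symbol's code off the tree from the root (left child = 0, right child = 1).

Codes:
  A: 001 (length 3)
  C: 110 (length 3)
  G: 10 (length 2)
  F: 111 (length 3)
  H: 000 (length 3)
  B: 01 (length 2)
Average code length: 313/124 = 2.5242 bits/symbol
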